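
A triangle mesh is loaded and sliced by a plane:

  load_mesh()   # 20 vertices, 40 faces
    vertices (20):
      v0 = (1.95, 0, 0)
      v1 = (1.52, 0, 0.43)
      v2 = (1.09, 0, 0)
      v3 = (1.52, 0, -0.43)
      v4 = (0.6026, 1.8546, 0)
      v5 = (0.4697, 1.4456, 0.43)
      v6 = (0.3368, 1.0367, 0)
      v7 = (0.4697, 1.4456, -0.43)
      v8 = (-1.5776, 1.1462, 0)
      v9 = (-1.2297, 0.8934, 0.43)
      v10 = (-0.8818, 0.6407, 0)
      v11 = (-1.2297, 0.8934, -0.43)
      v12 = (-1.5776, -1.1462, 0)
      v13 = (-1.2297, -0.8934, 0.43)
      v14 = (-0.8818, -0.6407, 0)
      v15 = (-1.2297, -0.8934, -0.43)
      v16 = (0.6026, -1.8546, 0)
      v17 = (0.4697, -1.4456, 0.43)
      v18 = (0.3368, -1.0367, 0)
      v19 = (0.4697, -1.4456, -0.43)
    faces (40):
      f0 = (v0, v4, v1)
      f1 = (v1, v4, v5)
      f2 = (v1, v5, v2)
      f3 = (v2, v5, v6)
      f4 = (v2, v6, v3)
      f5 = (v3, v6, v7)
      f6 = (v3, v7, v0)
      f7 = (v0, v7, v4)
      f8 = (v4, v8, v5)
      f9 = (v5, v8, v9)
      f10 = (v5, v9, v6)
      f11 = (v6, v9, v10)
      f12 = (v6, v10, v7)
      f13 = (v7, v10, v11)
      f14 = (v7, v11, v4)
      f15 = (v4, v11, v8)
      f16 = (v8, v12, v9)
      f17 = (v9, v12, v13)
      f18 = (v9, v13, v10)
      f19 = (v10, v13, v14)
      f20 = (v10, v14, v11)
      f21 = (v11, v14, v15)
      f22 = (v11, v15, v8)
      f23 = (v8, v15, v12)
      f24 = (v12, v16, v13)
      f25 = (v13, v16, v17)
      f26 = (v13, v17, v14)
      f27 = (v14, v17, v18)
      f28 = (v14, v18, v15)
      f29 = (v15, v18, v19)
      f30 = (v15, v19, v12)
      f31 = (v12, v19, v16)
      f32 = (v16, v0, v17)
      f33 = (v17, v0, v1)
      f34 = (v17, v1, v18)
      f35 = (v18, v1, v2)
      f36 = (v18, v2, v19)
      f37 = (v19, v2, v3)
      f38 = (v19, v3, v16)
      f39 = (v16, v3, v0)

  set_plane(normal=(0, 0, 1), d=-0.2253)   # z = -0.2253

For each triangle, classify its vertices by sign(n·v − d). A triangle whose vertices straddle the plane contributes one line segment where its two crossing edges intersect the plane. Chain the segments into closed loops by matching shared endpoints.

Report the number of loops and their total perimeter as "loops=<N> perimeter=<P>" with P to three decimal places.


Straddling triangles (20 of 40):
  (v2,v6,v3) [++-] → (0.956742, 0.493517, -0.2253)–(1.3153, 0, -0.2253)  len=0.6100
  (v3,v6,v7) [-+-] → (0.956742, 0.493517, -0.2253)–(0.406433, 1.25094, -0.2253)  len=0.9362
  (v3,v7,v0) [--+] → (1.17439, 0.757427, -0.2253)–(1.7247, 0, -0.2253)  len=0.9362
  (v0,v7,v4) [+-+] → (1.17439, 0.757427, -0.2253)–(0.532967, 1.6403, -0.2253)  len=1.0913
  (v6,v10,v7) [++-] → (-0.173677, 1.06243, -0.2253)–(0.406433, 1.25094, -0.2253)  len=0.6100
  (v7,v10,v11) [-+-] → (-0.173677, 1.06243, -0.2253)–(-1.06408, 0.773103, -0.2253)  len=0.9362
  (v7,v11,v4) [--+] → (-0.35744, 1.35098, -0.2253)–(0.532967, 1.6403, -0.2253)  len=0.9362
  (v4,v11,v8) [+-+] → (-0.35744, 1.35098, -0.2253)–(-1.39532, 1.01374, -0.2253)  len=1.0913
  (v10,v14,v11) [++-] → (-1.06408, 0.163097, -0.2253)–(-1.06408, 0.773103, -0.2253)  len=0.6100
  (v11,v14,v15) [-+-] → (-1.06408, 0.163097, -0.2253)–(-1.06408, -0.773103, -0.2253)  len=0.9362
  (v11,v15,v8) [--+] → (-1.39532, 0.0775445, -0.2253)–(-1.39532, 1.01374, -0.2253)  len=0.9362
  (v8,v15,v12) [+-+] → (-1.39532, 0.0775445, -0.2253)–(-1.39532, -1.01374, -0.2253)  len=1.0913
  (v14,v18,v15) [++-] → (-0.483973, -0.961617, -0.2253)–(-1.06408, -0.773103, -0.2253)  len=0.6100
  (v15,v18,v19) [-+-] → (-0.483973, -0.961617, -0.2253)–(0.406433, -1.25094, -0.2253)  len=0.9362
  (v15,v19,v12) [--+] → (-0.50491, -1.30307, -0.2253)–(-1.39532, -1.01374, -0.2253)  len=0.9362
  (v12,v19,v16) [+-+] → (-0.50491, -1.30307, -0.2253)–(0.532967, -1.6403, -0.2253)  len=1.0913
  (v18,v2,v19) [++-] → (0.764992, -0.757427, -0.2253)–(0.406433, -1.25094, -0.2253)  len=0.6100
  (v19,v2,v3) [-+-] → (0.764992, -0.757427, -0.2253)–(1.3153, 0, -0.2253)  len=0.9362
  (v19,v3,v16) [--+] → (1.08327, -0.882876, -0.2253)–(0.532967, -1.6403, -0.2253)  len=0.9362
  (v16,v3,v0) [+-+] → (1.08327, -0.882876, -0.2253)–(1.7247, 0, -0.2253)  len=1.0913

Chained into 2 loop(s):
  loop 1: 10 segments, perimeter = 7.7311
  loop 2: 10 segments, perimeter = 10.1376
Total perimeter = 17.869

loops=2 perimeter=17.869


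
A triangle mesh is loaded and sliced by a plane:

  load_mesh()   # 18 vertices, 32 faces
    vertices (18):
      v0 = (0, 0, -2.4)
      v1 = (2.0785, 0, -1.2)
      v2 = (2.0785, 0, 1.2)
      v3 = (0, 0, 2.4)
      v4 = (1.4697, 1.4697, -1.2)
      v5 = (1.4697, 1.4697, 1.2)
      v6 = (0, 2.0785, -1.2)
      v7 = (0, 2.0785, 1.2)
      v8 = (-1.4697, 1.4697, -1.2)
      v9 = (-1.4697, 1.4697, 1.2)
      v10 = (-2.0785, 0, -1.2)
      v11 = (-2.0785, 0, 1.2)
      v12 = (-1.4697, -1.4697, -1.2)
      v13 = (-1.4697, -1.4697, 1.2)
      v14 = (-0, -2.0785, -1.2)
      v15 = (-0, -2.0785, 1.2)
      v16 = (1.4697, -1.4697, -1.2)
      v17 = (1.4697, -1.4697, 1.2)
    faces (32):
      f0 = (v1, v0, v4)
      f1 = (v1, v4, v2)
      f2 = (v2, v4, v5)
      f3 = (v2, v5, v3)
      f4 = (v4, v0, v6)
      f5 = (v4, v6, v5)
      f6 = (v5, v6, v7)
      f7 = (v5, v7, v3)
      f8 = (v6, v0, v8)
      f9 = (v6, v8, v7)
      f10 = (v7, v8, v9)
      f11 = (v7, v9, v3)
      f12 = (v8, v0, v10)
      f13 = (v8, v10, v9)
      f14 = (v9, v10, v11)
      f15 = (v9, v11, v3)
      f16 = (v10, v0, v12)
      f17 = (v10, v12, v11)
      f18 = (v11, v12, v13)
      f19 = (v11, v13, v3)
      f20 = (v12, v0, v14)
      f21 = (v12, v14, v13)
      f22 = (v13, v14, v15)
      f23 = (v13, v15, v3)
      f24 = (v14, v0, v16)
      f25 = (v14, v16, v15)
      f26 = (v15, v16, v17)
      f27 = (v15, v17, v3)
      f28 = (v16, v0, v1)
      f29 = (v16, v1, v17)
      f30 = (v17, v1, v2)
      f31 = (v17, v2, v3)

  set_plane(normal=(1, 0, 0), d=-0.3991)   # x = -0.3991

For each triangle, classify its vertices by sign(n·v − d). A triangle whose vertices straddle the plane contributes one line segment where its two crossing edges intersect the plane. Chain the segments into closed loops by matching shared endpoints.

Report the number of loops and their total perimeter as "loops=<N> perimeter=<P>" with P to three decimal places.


loops=1 perimeter=13.435

Straddling triangles (12 of 32):
  (v6,v0,v8) [++-] → (-0.3991, 0.3991, -2.07414)–(-0.3991, 1.91318, -1.2)  len=1.7483
  (v6,v8,v7) [+-+] → (-0.3991, 1.91318, -1.2)–(-0.3991, 1.91318, 0.548275)  len=1.7483
  (v7,v8,v9) [+--] → (-0.3991, 1.91318, 0.548275)–(-0.3991, 1.91318, 1.2)  len=0.6517
  (v7,v9,v3) [+-+] → (-0.3991, 1.91318, 1.2)–(-0.3991, 0.3991, 2.07414)  len=1.7483
  (v8,v0,v10) [-+-] → (-0.3991, 0.3991, -2.07414)–(-0.3991, 0, -2.16958)  len=0.4104
  (v9,v11,v3) [--+] → (-0.3991, 0, 2.16958)–(-0.3991, 0.3991, 2.07414)  len=0.4104
  (v10,v0,v12) [-+-] → (-0.3991, 0, -2.16958)–(-0.3991, -0.3991, -2.07414)  len=0.4104
  (v11,v13,v3) [--+] → (-0.3991, -0.3991, 2.07414)–(-0.3991, 0, 2.16958)  len=0.4104
  (v12,v0,v14) [-++] → (-0.3991, -0.3991, -2.07414)–(-0.3991, -1.91318, -1.2)  len=1.7483
  (v12,v14,v13) [-+-] → (-0.3991, -1.91318, -1.2)–(-0.3991, -1.91318, -0.548275)  len=0.6517
  (v13,v14,v15) [-++] → (-0.3991, -1.91318, -0.548275)–(-0.3991, -1.91318, 1.2)  len=1.7483
  (v13,v15,v3) [-++] → (-0.3991, -1.91318, 1.2)–(-0.3991, -0.3991, 2.07414)  len=1.7483

Chained into 1 loop(s):
  loop 1: 12 segments, perimeter = 13.4346
Total perimeter = 13.435


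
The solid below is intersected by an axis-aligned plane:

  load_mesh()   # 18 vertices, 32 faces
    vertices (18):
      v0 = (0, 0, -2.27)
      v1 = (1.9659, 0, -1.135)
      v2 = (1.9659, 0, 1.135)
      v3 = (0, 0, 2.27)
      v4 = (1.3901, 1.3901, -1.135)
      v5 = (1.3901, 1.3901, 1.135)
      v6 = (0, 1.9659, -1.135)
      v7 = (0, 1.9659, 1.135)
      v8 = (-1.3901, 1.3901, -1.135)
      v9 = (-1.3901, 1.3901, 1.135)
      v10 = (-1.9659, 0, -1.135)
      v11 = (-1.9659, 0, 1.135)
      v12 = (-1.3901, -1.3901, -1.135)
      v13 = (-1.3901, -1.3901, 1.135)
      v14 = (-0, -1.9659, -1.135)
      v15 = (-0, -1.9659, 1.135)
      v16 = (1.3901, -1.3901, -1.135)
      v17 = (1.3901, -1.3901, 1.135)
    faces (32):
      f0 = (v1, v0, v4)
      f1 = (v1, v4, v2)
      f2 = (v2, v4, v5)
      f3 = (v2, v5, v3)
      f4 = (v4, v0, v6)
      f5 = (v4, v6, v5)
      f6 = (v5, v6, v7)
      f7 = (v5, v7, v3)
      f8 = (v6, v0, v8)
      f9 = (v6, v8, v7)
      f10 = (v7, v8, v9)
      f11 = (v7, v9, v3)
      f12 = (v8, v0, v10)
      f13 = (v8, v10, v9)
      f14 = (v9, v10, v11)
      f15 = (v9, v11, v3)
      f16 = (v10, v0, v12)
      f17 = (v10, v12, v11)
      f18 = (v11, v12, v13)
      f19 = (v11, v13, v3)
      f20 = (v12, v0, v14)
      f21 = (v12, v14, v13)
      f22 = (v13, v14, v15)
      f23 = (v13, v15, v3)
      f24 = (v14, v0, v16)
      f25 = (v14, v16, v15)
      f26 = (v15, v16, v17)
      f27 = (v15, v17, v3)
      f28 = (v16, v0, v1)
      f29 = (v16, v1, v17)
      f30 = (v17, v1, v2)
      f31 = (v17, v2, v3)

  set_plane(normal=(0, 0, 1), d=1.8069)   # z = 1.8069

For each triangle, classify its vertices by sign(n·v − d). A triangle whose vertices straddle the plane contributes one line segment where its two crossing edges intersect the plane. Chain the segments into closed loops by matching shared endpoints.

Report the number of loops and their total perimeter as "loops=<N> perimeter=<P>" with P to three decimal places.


loops=1 perimeter=4.911

Straddling triangles (8 of 32):
  (v2,v5,v3) [--+] → (0.567185, 0.567185, 1.8069)–(0.802122, 0, 1.8069)  len=0.6139
  (v5,v7,v3) [--+] → (0, 0.802122, 1.8069)–(0.567185, 0.567185, 1.8069)  len=0.6139
  (v7,v9,v3) [--+] → (-0.567185, 0.567185, 1.8069)–(0, 0.802122, 1.8069)  len=0.6139
  (v9,v11,v3) [--+] → (-0.802122, 0, 1.8069)–(-0.567185, 0.567185, 1.8069)  len=0.6139
  (v11,v13,v3) [--+] → (-0.567185, -0.567185, 1.8069)–(-0.802122, 0, 1.8069)  len=0.6139
  (v13,v15,v3) [--+] → (0, -0.802122, 1.8069)–(-0.567185, -0.567185, 1.8069)  len=0.6139
  (v15,v17,v3) [--+] → (0.567185, -0.567185, 1.8069)–(0, -0.802122, 1.8069)  len=0.6139
  (v17,v2,v3) [--+] → (0.802122, 0, 1.8069)–(0.567185, -0.567185, 1.8069)  len=0.6139

Chained into 1 loop(s):
  loop 1: 8 segments, perimeter = 4.9113
Total perimeter = 4.911


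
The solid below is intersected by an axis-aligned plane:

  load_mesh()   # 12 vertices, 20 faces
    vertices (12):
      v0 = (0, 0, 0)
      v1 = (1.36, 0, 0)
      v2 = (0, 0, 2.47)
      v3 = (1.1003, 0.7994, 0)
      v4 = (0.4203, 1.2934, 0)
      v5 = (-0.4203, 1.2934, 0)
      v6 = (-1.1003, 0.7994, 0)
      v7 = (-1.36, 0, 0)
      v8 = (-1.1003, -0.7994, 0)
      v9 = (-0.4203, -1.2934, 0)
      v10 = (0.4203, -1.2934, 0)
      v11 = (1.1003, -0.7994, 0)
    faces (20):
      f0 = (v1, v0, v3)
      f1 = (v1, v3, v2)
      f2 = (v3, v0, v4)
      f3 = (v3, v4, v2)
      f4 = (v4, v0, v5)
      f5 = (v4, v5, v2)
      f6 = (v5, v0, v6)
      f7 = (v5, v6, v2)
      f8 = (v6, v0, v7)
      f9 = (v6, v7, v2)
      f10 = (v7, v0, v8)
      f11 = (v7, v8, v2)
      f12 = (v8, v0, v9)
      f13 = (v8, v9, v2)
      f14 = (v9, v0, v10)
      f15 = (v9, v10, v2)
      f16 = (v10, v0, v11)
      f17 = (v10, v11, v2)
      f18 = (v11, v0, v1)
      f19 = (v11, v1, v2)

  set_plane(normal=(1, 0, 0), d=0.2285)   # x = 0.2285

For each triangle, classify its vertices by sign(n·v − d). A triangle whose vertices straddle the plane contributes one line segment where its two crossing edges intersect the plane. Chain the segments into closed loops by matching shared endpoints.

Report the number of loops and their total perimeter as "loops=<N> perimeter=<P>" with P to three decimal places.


loops=1 perimeter=7.494

Straddling triangles (12 of 20):
  (v1,v0,v3) [+-+] → (0.2285, 0, 0)–(0.2285, 0.166012, 0)  len=0.1660
  (v1,v3,v2) [++-] → (0.2285, 0.166012, 1.95705)–(0.2285, 0, 2.055)  len=0.1928
  (v3,v0,v4) [+-+] → (0.2285, 0.166012, 0)–(0.2285, 0.703169, 0)  len=0.5372
  (v3,v4,v2) [++-] → (0.2285, 0.703169, 1.12716)–(0.2285, 0.166012, 1.95705)  len=0.9886
  (v4,v0,v5) [+--] → (0.2285, 0.703169, 0)–(0.2285, 1.2934, 0)  len=0.5902
  (v4,v5,v2) [+--] → (0.2285, 1.2934, 0)–(0.2285, 0.703169, 1.12716)  len=1.2723
  (v9,v0,v10) [--+] → (0.2285, -0.703169, 0)–(0.2285, -1.2934, 0)  len=0.5902
  (v9,v10,v2) [-+-] → (0.2285, -1.2934, 0)–(0.2285, -0.703169, 1.12716)  len=1.2723
  (v10,v0,v11) [+-+] → (0.2285, -0.703169, 0)–(0.2285, -0.166012, 0)  len=0.5372
  (v10,v11,v2) [++-] → (0.2285, -0.166012, 1.95705)–(0.2285, -0.703169, 1.12716)  len=0.9886
  (v11,v0,v1) [+-+] → (0.2285, -0.166012, 0)–(0.2285, 0, 0)  len=0.1660
  (v11,v1,v2) [++-] → (0.2285, 0, 2.055)–(0.2285, -0.166012, 1.95705)  len=0.1928

Chained into 1 loop(s):
  loop 1: 12 segments, perimeter = 7.4941
Total perimeter = 7.494


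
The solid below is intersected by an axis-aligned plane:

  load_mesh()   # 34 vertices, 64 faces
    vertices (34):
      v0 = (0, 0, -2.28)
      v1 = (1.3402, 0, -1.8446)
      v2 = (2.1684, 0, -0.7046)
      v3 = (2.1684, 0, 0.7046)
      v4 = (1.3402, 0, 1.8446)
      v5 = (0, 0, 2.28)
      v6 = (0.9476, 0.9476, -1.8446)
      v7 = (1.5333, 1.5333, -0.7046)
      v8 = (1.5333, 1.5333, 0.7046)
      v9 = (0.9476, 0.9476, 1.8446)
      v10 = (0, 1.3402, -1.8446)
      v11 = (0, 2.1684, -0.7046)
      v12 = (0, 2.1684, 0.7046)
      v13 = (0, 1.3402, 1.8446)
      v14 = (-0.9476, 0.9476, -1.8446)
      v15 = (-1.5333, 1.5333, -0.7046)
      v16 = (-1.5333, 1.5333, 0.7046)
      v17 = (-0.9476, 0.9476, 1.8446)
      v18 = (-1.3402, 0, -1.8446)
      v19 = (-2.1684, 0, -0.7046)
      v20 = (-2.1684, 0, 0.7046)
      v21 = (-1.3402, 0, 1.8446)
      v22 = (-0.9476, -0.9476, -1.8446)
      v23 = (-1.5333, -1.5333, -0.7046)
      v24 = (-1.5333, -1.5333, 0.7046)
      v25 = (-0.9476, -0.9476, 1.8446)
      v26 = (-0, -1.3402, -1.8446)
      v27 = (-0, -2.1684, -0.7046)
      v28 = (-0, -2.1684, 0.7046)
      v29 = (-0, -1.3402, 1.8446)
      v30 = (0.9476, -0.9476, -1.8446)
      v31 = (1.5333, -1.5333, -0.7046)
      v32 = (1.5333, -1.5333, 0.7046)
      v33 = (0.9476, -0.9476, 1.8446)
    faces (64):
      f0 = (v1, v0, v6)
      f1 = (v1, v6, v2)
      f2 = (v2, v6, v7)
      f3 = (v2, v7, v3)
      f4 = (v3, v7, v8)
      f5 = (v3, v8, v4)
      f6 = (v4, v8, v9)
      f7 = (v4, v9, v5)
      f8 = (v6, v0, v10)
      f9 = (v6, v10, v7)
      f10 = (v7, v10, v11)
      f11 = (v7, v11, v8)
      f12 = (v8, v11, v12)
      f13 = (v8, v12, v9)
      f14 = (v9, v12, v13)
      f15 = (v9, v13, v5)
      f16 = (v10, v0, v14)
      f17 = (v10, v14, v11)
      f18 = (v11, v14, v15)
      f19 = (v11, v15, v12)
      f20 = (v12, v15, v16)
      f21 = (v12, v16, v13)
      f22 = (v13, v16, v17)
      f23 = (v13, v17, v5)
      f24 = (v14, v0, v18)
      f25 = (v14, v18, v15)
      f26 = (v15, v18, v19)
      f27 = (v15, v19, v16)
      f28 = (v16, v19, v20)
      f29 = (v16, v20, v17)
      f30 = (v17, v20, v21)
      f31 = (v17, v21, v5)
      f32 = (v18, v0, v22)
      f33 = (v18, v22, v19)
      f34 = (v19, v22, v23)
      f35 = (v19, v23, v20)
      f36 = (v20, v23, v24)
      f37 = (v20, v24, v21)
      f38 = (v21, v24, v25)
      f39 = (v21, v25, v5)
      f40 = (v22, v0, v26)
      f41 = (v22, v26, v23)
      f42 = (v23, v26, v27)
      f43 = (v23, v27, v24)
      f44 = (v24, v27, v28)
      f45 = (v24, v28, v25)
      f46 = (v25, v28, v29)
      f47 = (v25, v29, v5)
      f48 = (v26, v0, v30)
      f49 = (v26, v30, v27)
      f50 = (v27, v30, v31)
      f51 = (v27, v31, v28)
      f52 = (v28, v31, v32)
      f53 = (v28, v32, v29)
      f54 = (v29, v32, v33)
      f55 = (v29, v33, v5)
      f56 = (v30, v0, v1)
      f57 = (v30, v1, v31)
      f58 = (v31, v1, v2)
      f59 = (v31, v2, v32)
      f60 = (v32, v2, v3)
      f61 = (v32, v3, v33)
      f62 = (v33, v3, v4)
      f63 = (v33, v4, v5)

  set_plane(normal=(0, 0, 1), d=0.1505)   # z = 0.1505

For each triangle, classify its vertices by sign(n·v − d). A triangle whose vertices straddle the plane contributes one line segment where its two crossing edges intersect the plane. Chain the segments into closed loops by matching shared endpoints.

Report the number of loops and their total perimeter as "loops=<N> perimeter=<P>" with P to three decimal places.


Straddling triangles (16 of 64):
  (v2,v7,v3) [--+] → (1.91868, 0.602896, 0.1505)–(2.1684, 0, 0.1505)  len=0.6526
  (v3,v7,v8) [+-+] → (1.91868, 0.602896, 0.1505)–(1.5333, 1.5333, 0.1505)  len=1.0071
  (v7,v11,v8) [--+] → (0.930404, 1.78302, 0.1505)–(1.5333, 1.5333, 0.1505)  len=0.6526
  (v8,v11,v12) [+-+] → (0.930404, 1.78302, 0.1505)–(0, 2.1684, 0.1505)  len=1.0071
  (v11,v15,v12) [--+] → (-0.602896, 1.91868, 0.1505)–(0, 2.1684, 0.1505)  len=0.6526
  (v12,v15,v16) [+-+] → (-0.602896, 1.91868, 0.1505)–(-1.5333, 1.5333, 0.1505)  len=1.0071
  (v15,v19,v16) [--+] → (-1.78302, 0.930404, 0.1505)–(-1.5333, 1.5333, 0.1505)  len=0.6526
  (v16,v19,v20) [+-+] → (-1.78302, 0.930404, 0.1505)–(-2.1684, 0, 0.1505)  len=1.0071
  (v19,v23,v20) [--+] → (-1.91868, -0.602896, 0.1505)–(-2.1684, 0, 0.1505)  len=0.6526
  (v20,v23,v24) [+-+] → (-1.91868, -0.602896, 0.1505)–(-1.5333, -1.5333, 0.1505)  len=1.0071
  (v23,v27,v24) [--+] → (-0.930404, -1.78302, 0.1505)–(-1.5333, -1.5333, 0.1505)  len=0.6526
  (v24,v27,v28) [+-+] → (-0.930404, -1.78302, 0.1505)–(0, -2.1684, 0.1505)  len=1.0071
  (v27,v31,v28) [--+] → (0.602896, -1.91868, 0.1505)–(0, -2.1684, 0.1505)  len=0.6526
  (v28,v31,v32) [+-+] → (0.602896, -1.91868, 0.1505)–(1.5333, -1.5333, 0.1505)  len=1.0071
  (v31,v2,v32) [--+] → (1.78302, -0.930404, 0.1505)–(1.5333, -1.5333, 0.1505)  len=0.6526
  (v32,v2,v3) [+-+] → (1.78302, -0.930404, 0.1505)–(2.1684, 0, 0.1505)  len=1.0071

Chained into 1 loop(s):
  loop 1: 16 segments, perimeter = 13.2770
Total perimeter = 13.277

loops=1 perimeter=13.277


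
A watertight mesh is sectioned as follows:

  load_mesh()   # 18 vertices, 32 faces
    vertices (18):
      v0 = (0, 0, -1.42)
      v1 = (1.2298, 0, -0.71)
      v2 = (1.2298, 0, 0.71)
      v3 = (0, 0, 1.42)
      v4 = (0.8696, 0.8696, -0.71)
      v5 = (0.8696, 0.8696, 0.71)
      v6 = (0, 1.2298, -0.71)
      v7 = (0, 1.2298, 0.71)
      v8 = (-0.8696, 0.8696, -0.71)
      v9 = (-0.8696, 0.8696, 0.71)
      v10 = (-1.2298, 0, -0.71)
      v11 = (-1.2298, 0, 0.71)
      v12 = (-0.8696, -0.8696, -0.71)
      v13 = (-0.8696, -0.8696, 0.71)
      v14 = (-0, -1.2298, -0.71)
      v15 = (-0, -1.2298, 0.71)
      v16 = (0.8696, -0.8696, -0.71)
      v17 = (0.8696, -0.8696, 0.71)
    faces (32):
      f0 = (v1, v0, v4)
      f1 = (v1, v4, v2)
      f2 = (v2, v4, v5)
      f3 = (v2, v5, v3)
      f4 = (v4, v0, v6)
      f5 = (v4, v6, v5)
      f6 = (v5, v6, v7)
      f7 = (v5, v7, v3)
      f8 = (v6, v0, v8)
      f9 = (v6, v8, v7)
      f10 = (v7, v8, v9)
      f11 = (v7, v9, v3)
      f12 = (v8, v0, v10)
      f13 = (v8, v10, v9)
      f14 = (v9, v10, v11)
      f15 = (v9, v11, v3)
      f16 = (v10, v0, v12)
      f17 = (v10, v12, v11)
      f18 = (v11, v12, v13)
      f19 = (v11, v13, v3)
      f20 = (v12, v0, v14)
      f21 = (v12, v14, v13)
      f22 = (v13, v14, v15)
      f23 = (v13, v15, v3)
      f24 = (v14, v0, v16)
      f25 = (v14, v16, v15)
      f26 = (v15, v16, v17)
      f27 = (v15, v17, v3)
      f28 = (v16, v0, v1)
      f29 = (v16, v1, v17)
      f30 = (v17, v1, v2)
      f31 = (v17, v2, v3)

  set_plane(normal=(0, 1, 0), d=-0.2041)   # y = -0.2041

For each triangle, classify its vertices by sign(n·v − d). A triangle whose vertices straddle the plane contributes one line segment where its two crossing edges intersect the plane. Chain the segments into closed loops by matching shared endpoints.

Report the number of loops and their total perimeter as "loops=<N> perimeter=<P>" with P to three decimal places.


loops=1 perimeter=8.026

Straddling triangles (12 of 32):
  (v10,v0,v12) [++-] → (-0.2041, -0.2041, -1.25336)–(-1.14526, -0.2041, -0.71)  len=1.0867
  (v10,v12,v11) [+-+] → (-1.14526, -0.2041, -0.71)–(-1.14526, -0.2041, 0.376718)  len=1.0867
  (v11,v12,v13) [+--] → (-1.14526, -0.2041, 0.376718)–(-1.14526, -0.2041, 0.71)  len=0.3333
  (v11,v13,v3) [+-+] → (-1.14526, -0.2041, 0.71)–(-0.2041, -0.2041, 1.25336)  len=1.0867
  (v12,v0,v14) [-+-] → (-0.2041, -0.2041, -1.25336)–(0, -0.2041, -1.30217)  len=0.2099
  (v13,v15,v3) [--+] → (0, -0.2041, 1.30217)–(-0.2041, -0.2041, 1.25336)  len=0.2099
  (v14,v0,v16) [-+-] → (0, -0.2041, -1.30217)–(0.2041, -0.2041, -1.25336)  len=0.2099
  (v15,v17,v3) [--+] → (0.2041, -0.2041, 1.25336)–(0, -0.2041, 1.30217)  len=0.2099
  (v16,v0,v1) [-++] → (0.2041, -0.2041, -1.25336)–(1.14526, -0.2041, -0.71)  len=1.0867
  (v16,v1,v17) [-+-] → (1.14526, -0.2041, -0.71)–(1.14526, -0.2041, -0.376718)  len=0.3333
  (v17,v1,v2) [-++] → (1.14526, -0.2041, -0.376718)–(1.14526, -0.2041, 0.71)  len=1.0867
  (v17,v2,v3) [-++] → (1.14526, -0.2041, 0.71)–(0.2041, -0.2041, 1.25336)  len=1.0867

Chained into 1 loop(s):
  loop 1: 12 segments, perimeter = 8.0264
Total perimeter = 8.026


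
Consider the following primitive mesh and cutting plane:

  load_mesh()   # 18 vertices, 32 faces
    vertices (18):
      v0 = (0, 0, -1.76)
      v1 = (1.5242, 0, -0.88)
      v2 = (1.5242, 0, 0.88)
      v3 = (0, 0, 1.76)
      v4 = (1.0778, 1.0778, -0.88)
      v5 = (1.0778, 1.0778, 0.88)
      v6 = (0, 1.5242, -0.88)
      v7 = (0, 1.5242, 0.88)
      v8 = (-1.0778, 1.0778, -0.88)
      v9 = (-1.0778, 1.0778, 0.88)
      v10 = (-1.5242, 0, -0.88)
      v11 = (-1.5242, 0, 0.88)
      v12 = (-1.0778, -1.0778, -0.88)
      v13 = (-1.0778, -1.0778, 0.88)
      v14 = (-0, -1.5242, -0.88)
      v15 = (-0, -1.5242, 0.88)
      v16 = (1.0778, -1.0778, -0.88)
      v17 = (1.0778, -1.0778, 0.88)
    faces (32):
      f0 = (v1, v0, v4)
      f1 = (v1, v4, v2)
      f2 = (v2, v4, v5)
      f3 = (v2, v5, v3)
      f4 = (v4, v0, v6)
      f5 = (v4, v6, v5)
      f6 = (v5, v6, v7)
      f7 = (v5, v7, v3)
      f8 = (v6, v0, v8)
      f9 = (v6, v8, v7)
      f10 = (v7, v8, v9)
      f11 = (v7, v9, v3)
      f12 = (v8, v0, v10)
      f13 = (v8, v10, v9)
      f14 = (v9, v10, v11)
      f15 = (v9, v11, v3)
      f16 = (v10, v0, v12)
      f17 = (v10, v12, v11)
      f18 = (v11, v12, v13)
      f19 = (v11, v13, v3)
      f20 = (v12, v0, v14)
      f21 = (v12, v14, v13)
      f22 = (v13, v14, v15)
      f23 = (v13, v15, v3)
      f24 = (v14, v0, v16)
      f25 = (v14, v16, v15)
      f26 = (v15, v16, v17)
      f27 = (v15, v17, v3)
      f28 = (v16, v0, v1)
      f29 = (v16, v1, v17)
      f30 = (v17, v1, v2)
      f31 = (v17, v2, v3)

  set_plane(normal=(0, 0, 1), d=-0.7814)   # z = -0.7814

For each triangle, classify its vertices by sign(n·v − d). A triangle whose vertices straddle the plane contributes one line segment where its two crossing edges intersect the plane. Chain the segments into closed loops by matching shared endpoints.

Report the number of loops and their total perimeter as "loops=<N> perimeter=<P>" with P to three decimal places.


loops=1 perimeter=9.333

Straddling triangles (16 of 32):
  (v1,v4,v2) [--+] → (1.10281, 1.01742, -0.7814)–(1.5242, 0, -0.7814)  len=1.1012
  (v2,v4,v5) [+-+] → (1.10281, 1.01742, -0.7814)–(1.0778, 1.0778, -0.7814)  len=0.0654
  (v4,v6,v5) [--+] → (0.0603813, 1.49919, -0.7814)–(1.0778, 1.0778, -0.7814)  len=1.1012
  (v5,v6,v7) [+-+] → (0.0603813, 1.49919, -0.7814)–(0, 1.5242, -0.7814)  len=0.0654
  (v6,v8,v7) [--+] → (-1.01742, 1.10281, -0.7814)–(0, 1.5242, -0.7814)  len=1.1012
  (v7,v8,v9) [+-+] → (-1.01742, 1.10281, -0.7814)–(-1.0778, 1.0778, -0.7814)  len=0.0654
  (v8,v10,v9) [--+] → (-1.49919, 0.0603813, -0.7814)–(-1.0778, 1.0778, -0.7814)  len=1.1012
  (v9,v10,v11) [+-+] → (-1.49919, 0.0603813, -0.7814)–(-1.5242, 0, -0.7814)  len=0.0654
  (v10,v12,v11) [--+] → (-1.10281, -1.01742, -0.7814)–(-1.5242, 0, -0.7814)  len=1.1012
  (v11,v12,v13) [+-+] → (-1.10281, -1.01742, -0.7814)–(-1.0778, -1.0778, -0.7814)  len=0.0654
  (v12,v14,v13) [--+] → (-0.0603813, -1.49919, -0.7814)–(-1.0778, -1.0778, -0.7814)  len=1.1012
  (v13,v14,v15) [+-+] → (-0.0603813, -1.49919, -0.7814)–(0, -1.5242, -0.7814)  len=0.0654
  (v14,v16,v15) [--+] → (1.01742, -1.10281, -0.7814)–(0, -1.5242, -0.7814)  len=1.1012
  (v15,v16,v17) [+-+] → (1.01742, -1.10281, -0.7814)–(1.0778, -1.0778, -0.7814)  len=0.0654
  (v16,v1,v17) [--+] → (1.49919, -0.0603813, -0.7814)–(1.0778, -1.0778, -0.7814)  len=1.1012
  (v17,v1,v2) [+-+] → (1.49919, -0.0603813, -0.7814)–(1.5242, 0, -0.7814)  len=0.0654

Chained into 1 loop(s):
  loop 1: 16 segments, perimeter = 9.3327
Total perimeter = 9.333


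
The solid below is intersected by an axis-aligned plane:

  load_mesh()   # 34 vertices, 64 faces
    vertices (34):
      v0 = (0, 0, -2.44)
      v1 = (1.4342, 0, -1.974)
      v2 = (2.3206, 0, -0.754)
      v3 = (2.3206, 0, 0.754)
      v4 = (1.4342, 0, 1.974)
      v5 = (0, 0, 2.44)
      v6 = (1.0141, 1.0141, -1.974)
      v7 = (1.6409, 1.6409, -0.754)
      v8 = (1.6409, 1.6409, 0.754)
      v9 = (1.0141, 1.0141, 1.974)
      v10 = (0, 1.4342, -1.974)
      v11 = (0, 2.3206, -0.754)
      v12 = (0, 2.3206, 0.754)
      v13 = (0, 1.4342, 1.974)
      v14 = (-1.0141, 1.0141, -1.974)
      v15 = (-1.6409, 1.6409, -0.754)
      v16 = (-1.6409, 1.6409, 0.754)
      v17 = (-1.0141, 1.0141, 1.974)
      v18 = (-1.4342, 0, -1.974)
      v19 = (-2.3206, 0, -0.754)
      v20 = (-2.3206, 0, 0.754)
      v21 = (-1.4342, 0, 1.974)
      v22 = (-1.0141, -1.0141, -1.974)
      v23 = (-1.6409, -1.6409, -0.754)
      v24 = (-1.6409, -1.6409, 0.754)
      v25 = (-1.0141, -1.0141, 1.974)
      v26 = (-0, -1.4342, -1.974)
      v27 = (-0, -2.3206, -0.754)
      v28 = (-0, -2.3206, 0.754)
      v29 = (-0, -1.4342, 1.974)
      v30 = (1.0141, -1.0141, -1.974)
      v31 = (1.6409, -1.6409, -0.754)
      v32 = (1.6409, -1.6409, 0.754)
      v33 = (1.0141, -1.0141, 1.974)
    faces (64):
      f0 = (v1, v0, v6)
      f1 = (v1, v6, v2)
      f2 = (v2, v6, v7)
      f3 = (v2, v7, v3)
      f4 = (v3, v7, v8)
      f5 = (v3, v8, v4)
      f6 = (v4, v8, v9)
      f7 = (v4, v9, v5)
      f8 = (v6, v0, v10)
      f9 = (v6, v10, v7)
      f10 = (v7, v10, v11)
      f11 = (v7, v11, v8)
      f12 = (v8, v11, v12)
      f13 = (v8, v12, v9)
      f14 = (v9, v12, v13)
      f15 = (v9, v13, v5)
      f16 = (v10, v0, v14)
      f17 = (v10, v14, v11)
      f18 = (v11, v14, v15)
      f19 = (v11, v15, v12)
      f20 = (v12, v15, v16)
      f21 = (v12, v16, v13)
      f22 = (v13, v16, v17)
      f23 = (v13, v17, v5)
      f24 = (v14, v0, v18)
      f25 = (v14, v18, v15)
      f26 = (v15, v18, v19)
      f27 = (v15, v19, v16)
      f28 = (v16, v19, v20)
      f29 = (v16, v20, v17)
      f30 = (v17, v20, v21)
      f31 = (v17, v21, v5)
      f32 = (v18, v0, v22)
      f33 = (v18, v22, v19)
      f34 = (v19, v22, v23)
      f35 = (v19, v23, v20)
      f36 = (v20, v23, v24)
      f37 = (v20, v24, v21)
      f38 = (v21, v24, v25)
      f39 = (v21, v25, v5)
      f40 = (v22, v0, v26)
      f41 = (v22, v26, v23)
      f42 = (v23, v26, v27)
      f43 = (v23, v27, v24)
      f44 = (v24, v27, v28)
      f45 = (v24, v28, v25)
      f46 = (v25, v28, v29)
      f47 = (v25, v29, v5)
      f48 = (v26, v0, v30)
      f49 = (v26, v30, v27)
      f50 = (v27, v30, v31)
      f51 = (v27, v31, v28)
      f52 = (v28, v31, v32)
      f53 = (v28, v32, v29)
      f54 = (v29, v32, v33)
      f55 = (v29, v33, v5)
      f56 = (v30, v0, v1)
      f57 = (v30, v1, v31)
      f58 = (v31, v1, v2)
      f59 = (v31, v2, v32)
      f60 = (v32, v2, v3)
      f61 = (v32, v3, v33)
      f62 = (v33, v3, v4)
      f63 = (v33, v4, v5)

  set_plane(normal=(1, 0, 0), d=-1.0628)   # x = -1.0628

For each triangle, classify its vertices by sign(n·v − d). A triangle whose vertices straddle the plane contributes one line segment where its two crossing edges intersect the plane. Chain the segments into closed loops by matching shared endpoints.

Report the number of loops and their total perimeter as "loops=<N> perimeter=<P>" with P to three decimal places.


Straddling triangles (20 of 64):
  (v11,v14,v15) [++-] → (-1.0628, 1.0628, -1.87921)–(-1.0628, 1.88036, -0.754)  len=1.3909
  (v11,v15,v12) [+-+] → (-1.0628, 1.88036, -0.754)–(-1.0628, 1.88036, -0.222722)  len=0.5313
  (v12,v15,v16) [+--] → (-1.0628, 1.88036, -0.222722)–(-1.0628, 1.88036, 0.754)  len=0.9767
  (v12,v16,v13) [+-+] → (-1.0628, 1.88036, 0.754)–(-1.0628, 1.56808, 1.18381)  len=0.5313
  (v13,v16,v17) [+-+] → (-1.0628, 1.56808, 1.18381)–(-1.0628, 1.0628, 1.87921)  len=0.8596
  (v14,v0,v18) [++-] → (-1.0628, 0, -2.09468)–(-1.0628, 0.896541, -1.974)  len=0.9046
  (v14,v18,v15) [+--] → (-1.0628, 0.896541, -1.974)–(-1.0628, 1.0628, -1.87921)  len=0.1914
  (v16,v20,v17) [--+] → (-1.0628, 0.976299, 1.92852)–(-1.0628, 1.0628, 1.87921)  len=0.0996
  (v17,v20,v21) [+--] → (-1.0628, 0.976299, 1.92852)–(-1.0628, 0.896541, 1.974)  len=0.0918
  (v17,v21,v5) [+-+] → (-1.0628, 0.896541, 1.974)–(-1.0628, 0, 2.09468)  len=0.9046
  (v18,v0,v22) [-++] → (-1.0628, 0, -2.09468)–(-1.0628, -0.896541, -1.974)  len=0.9046
  (v18,v22,v19) [-+-] → (-1.0628, -0.896541, -1.974)–(-1.0628, -0.976299, -1.92852)  len=0.0918
  (v19,v22,v23) [-+-] → (-1.0628, -0.976299, -1.92852)–(-1.0628, -1.0628, -1.87921)  len=0.0996
  (v21,v24,v25) [--+] → (-1.0628, -1.0628, 1.87921)–(-1.0628, -0.896541, 1.974)  len=0.1914
  (v21,v25,v5) [-++] → (-1.0628, -0.896541, 1.974)–(-1.0628, 0, 2.09468)  len=0.9046
  (v22,v26,v23) [++-] → (-1.0628, -1.56808, -1.18381)–(-1.0628, -1.0628, -1.87921)  len=0.8596
  (v23,v26,v27) [-++] → (-1.0628, -1.56808, -1.18381)–(-1.0628, -1.88036, -0.754)  len=0.5313
  (v23,v27,v24) [-+-] → (-1.0628, -1.88036, -0.754)–(-1.0628, -1.88036, 0.222722)  len=0.9767
  (v24,v27,v28) [-++] → (-1.0628, -1.88036, 0.222722)–(-1.0628, -1.88036, 0.754)  len=0.5313
  (v24,v28,v25) [-++] → (-1.0628, -1.88036, 0.754)–(-1.0628, -1.0628, 1.87921)  len=1.3909

Chained into 1 loop(s):
  loop 1: 20 segments, perimeter = 12.9635
Total perimeter = 12.963

loops=1 perimeter=12.963


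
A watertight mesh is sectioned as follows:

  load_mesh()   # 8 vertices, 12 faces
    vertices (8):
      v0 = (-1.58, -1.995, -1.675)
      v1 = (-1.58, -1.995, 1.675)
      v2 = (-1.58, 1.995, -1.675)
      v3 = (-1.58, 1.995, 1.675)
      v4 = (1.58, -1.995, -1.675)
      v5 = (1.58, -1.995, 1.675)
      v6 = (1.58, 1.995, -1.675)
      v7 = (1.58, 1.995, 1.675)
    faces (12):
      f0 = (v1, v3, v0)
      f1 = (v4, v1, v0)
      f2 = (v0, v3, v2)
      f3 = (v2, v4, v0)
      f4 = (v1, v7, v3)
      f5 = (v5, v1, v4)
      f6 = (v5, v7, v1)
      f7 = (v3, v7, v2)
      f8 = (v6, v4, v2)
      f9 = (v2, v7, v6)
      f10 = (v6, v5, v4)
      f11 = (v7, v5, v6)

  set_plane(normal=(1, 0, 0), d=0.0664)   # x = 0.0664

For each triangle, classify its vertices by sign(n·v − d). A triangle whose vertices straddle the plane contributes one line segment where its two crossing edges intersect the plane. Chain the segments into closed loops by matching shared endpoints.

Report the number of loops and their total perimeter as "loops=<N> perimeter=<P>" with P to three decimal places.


Straddling triangles (8 of 12):
  (v4,v1,v0) [+--] → (0.0664, -1.995, -0.0703924)–(0.0664, -1.995, -1.675)  len=1.6046
  (v2,v4,v0) [-+-] → (0.0664, -0.0838405, -1.675)–(0.0664, -1.995, -1.675)  len=1.9112
  (v1,v7,v3) [-+-] → (0.0664, 0.0838405, 1.675)–(0.0664, 1.995, 1.675)  len=1.9112
  (v5,v1,v4) [+-+] → (0.0664, -1.995, 1.675)–(0.0664, -1.995, -0.0703924)  len=1.7454
  (v5,v7,v1) [++-] → (0.0664, 0.0838405, 1.675)–(0.0664, -1.995, 1.675)  len=2.0788
  (v3,v7,v2) [-+-] → (0.0664, 1.995, 1.675)–(0.0664, 1.995, 0.0703924)  len=1.6046
  (v6,v4,v2) [++-] → (0.0664, -0.0838405, -1.675)–(0.0664, 1.995, -1.675)  len=2.0788
  (v2,v7,v6) [-++] → (0.0664, 1.995, 0.0703924)–(0.0664, 1.995, -1.675)  len=1.7454

Chained into 1 loop(s):
  loop 1: 8 segments, perimeter = 14.6800
Total perimeter = 14.680

loops=1 perimeter=14.680


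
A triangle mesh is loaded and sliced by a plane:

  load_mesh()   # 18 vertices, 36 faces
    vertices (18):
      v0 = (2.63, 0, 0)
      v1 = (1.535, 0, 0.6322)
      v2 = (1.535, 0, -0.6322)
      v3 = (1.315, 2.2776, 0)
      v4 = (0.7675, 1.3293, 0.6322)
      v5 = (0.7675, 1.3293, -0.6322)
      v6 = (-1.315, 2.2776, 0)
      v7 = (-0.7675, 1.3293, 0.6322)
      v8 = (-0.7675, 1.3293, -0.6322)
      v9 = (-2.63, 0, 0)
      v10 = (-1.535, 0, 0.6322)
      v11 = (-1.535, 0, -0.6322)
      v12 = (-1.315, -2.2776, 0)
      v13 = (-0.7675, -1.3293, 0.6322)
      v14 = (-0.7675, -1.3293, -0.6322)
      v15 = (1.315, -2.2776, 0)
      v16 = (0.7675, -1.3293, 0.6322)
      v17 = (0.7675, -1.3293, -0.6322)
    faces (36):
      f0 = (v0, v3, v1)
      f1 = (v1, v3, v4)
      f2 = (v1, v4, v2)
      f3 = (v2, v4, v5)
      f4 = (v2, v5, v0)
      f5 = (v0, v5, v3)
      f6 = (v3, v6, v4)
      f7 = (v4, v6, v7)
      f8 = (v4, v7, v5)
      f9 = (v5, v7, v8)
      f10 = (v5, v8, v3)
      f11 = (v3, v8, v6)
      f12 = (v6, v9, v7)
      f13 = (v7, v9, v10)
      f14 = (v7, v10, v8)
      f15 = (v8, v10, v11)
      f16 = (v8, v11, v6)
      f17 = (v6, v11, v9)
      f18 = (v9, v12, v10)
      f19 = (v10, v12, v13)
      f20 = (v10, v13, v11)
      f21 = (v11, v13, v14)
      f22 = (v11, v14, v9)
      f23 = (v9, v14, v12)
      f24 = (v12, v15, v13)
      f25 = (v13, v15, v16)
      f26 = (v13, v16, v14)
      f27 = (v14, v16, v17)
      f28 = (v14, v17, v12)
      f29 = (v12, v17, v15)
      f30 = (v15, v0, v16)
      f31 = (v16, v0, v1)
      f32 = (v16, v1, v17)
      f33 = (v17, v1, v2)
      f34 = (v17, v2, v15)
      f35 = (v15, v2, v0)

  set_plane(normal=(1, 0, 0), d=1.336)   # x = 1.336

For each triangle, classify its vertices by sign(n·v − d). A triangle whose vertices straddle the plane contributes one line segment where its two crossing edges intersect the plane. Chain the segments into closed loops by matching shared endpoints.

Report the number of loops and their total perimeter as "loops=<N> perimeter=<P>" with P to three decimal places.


Straddling triangles (12 of 36):
  (v0,v3,v1) [+-+] → (1.336, 2.24123, 0)–(1.336, 2.06019, 0.0603464)  len=0.1908
  (v1,v3,v4) [+--] → (1.336, 2.06019, 0.0603464)–(1.336, 0.344665, 0.6322)  len=1.8083
  (v1,v4,v2) [+-+] → (1.336, 0.344665, 0.6322)–(1.336, 0.344665, -0.304362)  len=0.9366
  (v2,v4,v5) [+--] → (1.336, 0.344665, -0.304362)–(1.336, 0.344665, -0.6322)  len=0.3278
  (v2,v5,v0) [+-+] → (1.336, 0.344665, -0.6322)–(1.336, 0.923551, -0.43923)  len=0.6102
  (v0,v5,v3) [+--] → (1.336, 0.923551, -0.43923)–(1.336, 2.24123, 0)  len=1.3890
  (v15,v0,v16) [-+-] → (1.336, -2.24123, 0)–(1.336, -0.923551, 0.43923)  len=1.3890
  (v16,v0,v1) [-++] → (1.336, -0.923551, 0.43923)–(1.336, -0.344665, 0.6322)  len=0.6102
  (v16,v1,v17) [-+-] → (1.336, -0.344665, 0.6322)–(1.336, -0.344665, 0.304362)  len=0.3278
  (v17,v1,v2) [-++] → (1.336, -0.344665, 0.304362)–(1.336, -0.344665, -0.6322)  len=0.9366
  (v17,v2,v15) [-+-] → (1.336, -0.344665, -0.6322)–(1.336, -2.06019, -0.0603464)  len=1.8083
  (v15,v2,v0) [-++] → (1.336, -2.06019, -0.0603464)–(1.336, -2.24123, 0)  len=0.1908

Chained into 2 loop(s):
  loop 1: 6 segments, perimeter = 5.2627
  loop 2: 6 segments, perimeter = 5.2627
Total perimeter = 10.525

loops=2 perimeter=10.525


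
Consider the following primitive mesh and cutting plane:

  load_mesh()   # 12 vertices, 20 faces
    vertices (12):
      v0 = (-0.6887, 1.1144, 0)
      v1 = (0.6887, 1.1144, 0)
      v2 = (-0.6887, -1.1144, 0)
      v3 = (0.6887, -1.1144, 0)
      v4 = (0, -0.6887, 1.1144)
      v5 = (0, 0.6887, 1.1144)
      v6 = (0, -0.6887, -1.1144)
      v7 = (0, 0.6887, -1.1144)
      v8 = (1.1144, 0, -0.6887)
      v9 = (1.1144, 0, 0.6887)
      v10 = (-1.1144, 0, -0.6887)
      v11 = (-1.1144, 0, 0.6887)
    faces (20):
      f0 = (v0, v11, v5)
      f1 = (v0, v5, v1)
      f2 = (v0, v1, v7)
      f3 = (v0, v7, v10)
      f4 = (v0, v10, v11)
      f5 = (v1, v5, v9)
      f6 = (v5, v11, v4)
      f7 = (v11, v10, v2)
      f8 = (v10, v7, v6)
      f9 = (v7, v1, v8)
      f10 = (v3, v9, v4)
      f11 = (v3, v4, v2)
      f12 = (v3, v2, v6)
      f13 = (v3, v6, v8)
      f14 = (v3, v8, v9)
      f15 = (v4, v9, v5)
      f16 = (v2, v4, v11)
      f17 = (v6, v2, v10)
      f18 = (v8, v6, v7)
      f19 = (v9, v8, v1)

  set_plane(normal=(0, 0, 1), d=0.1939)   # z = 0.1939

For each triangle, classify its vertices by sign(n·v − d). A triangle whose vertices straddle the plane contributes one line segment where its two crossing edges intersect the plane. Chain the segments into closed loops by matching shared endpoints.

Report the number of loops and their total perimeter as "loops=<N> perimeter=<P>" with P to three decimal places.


Straddling triangles (10 of 20):
  (v0,v11,v5) [-++] → (-0.808554, 0.800646, 0.1939)–(-0.56887, 1.04033, 0.1939)  len=0.3390
  (v0,v5,v1) [-+-] → (-0.56887, 1.04033, 0.1939)–(0.56887, 1.04033, 0.1939)  len=1.1377
  (v0,v10,v11) [--+] → (-1.1144, 0, 0.1939)–(-0.808554, 0.800646, 0.1939)  len=0.8571
  (v1,v5,v9) [-++] → (0.56887, 1.04033, 0.1939)–(0.808554, 0.800646, 0.1939)  len=0.3390
  (v11,v10,v2) [+--] → (-1.1144, 0, 0.1939)–(-0.808554, -0.800646, 0.1939)  len=0.8571
  (v3,v9,v4) [-++] → (0.808554, -0.800646, 0.1939)–(0.56887, -1.04033, 0.1939)  len=0.3390
  (v3,v4,v2) [-+-] → (0.56887, -1.04033, 0.1939)–(-0.56887, -1.04033, 0.1939)  len=1.1377
  (v3,v8,v9) [--+] → (1.1144, 0, 0.1939)–(0.808554, -0.800646, 0.1939)  len=0.8571
  (v2,v4,v11) [-++] → (-0.56887, -1.04033, 0.1939)–(-0.808554, -0.800646, 0.1939)  len=0.3390
  (v9,v8,v1) [+--] → (1.1144, 0, 0.1939)–(0.808554, 0.800646, 0.1939)  len=0.8571

Chained into 1 loop(s):
  loop 1: 10 segments, perimeter = 7.0596
Total perimeter = 7.060

loops=1 perimeter=7.060


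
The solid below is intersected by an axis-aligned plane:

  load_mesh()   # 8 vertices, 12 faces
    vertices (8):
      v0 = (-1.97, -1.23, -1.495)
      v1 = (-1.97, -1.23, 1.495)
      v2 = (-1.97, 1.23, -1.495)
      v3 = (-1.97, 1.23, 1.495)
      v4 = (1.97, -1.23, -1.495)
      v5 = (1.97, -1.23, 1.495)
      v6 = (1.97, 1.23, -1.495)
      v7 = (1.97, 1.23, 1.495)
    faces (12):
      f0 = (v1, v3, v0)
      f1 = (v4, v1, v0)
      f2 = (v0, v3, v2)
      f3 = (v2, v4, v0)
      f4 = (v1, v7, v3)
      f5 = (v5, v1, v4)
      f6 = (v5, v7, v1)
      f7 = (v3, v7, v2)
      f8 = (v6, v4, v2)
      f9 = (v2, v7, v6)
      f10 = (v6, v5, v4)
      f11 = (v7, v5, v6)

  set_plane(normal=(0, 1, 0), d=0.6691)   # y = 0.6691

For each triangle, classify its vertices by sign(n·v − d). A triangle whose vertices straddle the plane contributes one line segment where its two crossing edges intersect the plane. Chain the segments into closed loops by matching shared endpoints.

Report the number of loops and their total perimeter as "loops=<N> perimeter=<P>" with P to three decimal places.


Straddling triangles (8 of 12):
  (v1,v3,v0) [-+-] → (-1.97, 0.6691, 1.495)–(-1.97, 0.6691, 0.813256)  len=0.6817
  (v0,v3,v2) [-++] → (-1.97, 0.6691, 0.813256)–(-1.97, 0.6691, -1.495)  len=2.3083
  (v2,v4,v0) [+--] → (-1.07165, 0.6691, -1.495)–(-1.97, 0.6691, -1.495)  len=0.8984
  (v1,v7,v3) [-++] → (1.07165, 0.6691, 1.495)–(-1.97, 0.6691, 1.495)  len=3.0416
  (v5,v7,v1) [-+-] → (1.97, 0.6691, 1.495)–(1.07165, 0.6691, 1.495)  len=0.8984
  (v6,v4,v2) [+-+] → (1.97, 0.6691, -1.495)–(-1.07165, 0.6691, -1.495)  len=3.0416
  (v6,v5,v4) [+--] → (1.97, 0.6691, -0.813256)–(1.97, 0.6691, -1.495)  len=0.6817
  (v7,v5,v6) [+-+] → (1.97, 0.6691, 1.495)–(1.97, 0.6691, -0.813256)  len=2.3083

Chained into 1 loop(s):
  loop 1: 8 segments, perimeter = 13.8600
Total perimeter = 13.860

loops=1 perimeter=13.860


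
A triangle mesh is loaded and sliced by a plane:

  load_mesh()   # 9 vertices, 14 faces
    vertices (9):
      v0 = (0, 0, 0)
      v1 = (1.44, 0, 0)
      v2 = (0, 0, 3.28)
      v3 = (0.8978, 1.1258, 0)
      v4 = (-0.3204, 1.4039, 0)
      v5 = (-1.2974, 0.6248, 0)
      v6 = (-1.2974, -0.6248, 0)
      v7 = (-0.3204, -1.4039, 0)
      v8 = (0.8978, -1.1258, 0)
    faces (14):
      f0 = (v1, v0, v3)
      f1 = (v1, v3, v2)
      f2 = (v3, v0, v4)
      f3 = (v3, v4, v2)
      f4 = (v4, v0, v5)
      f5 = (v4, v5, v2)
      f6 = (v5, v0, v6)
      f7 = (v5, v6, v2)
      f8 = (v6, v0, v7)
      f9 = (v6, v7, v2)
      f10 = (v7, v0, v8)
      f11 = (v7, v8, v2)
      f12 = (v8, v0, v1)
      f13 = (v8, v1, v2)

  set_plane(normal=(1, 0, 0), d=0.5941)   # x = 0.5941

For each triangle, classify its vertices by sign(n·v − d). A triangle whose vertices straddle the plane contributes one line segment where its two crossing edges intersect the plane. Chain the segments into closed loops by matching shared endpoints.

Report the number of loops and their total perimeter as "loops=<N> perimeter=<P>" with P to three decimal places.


Straddling triangles (8 of 14):
  (v1,v0,v3) [+-+] → (0.5941, 0, 0)–(0.5941, 0.744974, 0)  len=0.7450
  (v1,v3,v2) [++-] → (0.5941, 0.744974, 1.10953)–(0.5941, 0, 1.92677)  len=1.1058
  (v3,v0,v4) [+--] → (0.5941, 0.744974, 0)–(0.5941, 1.19513, 0)  len=0.4502
  (v3,v4,v2) [+--] → (0.5941, 1.19513, 0)–(0.5941, 0.744974, 1.10953)  len=1.1974
  (v7,v0,v8) [--+] → (0.5941, -0.744974, 0)–(0.5941, -1.19513, 0)  len=0.4502
  (v7,v8,v2) [-+-] → (0.5941, -1.19513, 0)–(0.5941, -0.744974, 1.10953)  len=1.1974
  (v8,v0,v1) [+-+] → (0.5941, -0.744974, 0)–(0.5941, 0, 0)  len=0.7450
  (v8,v1,v2) [++-] → (0.5941, 0, 1.92677)–(0.5941, -0.744974, 1.10953)  len=1.1058

Chained into 1 loop(s):
  loop 1: 8 segments, perimeter = 6.9967
Total perimeter = 6.997

loops=1 perimeter=6.997
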